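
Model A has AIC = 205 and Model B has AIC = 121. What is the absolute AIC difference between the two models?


Absolute difference = |205 - 121| = 84.
The model with lower AIC (B) is preferred.

84


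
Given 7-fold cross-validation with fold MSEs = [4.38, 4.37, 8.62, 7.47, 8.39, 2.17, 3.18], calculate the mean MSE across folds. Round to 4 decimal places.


Sum of fold MSEs = 38.5800.
Average = 38.5800 / 7 = 5.5114.

5.5114


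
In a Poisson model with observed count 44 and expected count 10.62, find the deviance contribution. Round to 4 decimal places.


Compute y*ln(y/mu) = 44*ln(44/10.62) = 44*1.421451 = 62.543844.
y - mu = 33.38.
D = 2*(62.543844 - (33.38)) = 58.327688, which rounds to 58.3277.

58.3277


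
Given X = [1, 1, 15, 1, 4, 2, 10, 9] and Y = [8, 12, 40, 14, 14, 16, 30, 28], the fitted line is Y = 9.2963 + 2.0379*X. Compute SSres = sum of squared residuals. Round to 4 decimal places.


Predicted values from Y = 9.2963 + 2.0379*X.
Residuals: [-3.3342, 0.6658, 0.1352, 2.6658, -3.4479, 2.6279, 0.3247, 0.3626].
SSres = 37.7157.

37.7157


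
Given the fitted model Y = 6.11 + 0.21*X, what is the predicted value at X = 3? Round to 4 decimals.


Predicted value:
Y = 6.11 + (0.21)(3) = 6.11 + 0.6300 = 6.7400.

6.7400


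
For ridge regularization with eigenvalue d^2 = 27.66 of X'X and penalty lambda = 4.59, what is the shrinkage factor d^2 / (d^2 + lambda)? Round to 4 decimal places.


Compute the denominator: 27.66 + 4.59 = 32.2500.
Shrinkage factor = 27.66 / 32.2500 = 0.8577.

0.8577


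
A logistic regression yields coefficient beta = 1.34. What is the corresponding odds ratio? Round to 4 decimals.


The odds ratio is computed as:
OR = e^(1.34) = 3.8190.

3.8190


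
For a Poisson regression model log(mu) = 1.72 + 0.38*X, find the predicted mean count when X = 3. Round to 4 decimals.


Linear predictor: eta = 1.72 + (0.38)(3) = 2.8600.
Expected count: mu = exp(2.8600) = 17.4615.

17.4615


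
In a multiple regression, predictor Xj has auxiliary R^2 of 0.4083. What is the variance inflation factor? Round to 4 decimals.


Denominator: 1 - 0.4083 = 0.5917.
VIF = 1 / 0.5917 = 1.6900.

1.6900


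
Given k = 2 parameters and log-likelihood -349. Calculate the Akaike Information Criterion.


Compute:
2k = 2*2 = 4.
-2*loglik = -2*(-349) = 698.
AIC = 4 + 698 = 702.

702


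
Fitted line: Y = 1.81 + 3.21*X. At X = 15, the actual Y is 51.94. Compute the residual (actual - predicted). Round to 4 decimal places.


Predicted = 1.81 + 3.21 * 15 = 49.9600.
Residual = 51.94 - 49.9600 = 1.9800.

1.9800


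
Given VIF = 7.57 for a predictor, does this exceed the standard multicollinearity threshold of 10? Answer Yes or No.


The threshold is 10.
VIF = 7.57 is < 10.
Multicollinearity indication: No.

No


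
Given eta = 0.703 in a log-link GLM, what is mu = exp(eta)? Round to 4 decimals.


mu = exp(eta) = exp(0.703).
= 2.0198.

2.0198


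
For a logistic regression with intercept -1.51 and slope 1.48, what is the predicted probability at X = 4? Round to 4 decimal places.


z = -1.51 + 1.48 * 4 = 4.4100.
Sigmoid: P = 1 / (1 + exp(-4.4100)) = 0.9880.

0.9880


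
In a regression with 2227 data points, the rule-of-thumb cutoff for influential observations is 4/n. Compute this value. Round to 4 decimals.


The threshold is 4/n.
4/2227 = 0.0018.

0.0018


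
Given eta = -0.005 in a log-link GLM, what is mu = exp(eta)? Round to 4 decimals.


Apply the inverse link:
mu = e^-0.005 = 0.9950.

0.9950


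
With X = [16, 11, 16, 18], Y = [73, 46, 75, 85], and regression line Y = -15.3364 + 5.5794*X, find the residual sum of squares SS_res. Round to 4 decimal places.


For each point, residual = actual - predicted.
Residuals: [-0.9340, -0.0370, 1.0660, -0.0928].
Sum of squared residuals = 2.0187.

2.0187


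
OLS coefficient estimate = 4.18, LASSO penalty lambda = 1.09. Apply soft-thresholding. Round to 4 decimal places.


|beta_OLS| = 4.18.
lambda = 1.09.
Since |beta| > lambda, coefficient = sign(beta)*(|beta| - lambda) = 3.0900.
Result = 3.0900.

3.0900


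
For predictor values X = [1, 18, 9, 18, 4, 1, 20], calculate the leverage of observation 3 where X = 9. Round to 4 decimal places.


n = 7, xbar = 10.1429.
SXX = sum((xi - xbar)^2) = 426.8571.
h = 1/7 + (9 - 10.1429)^2 / 426.8571 = 0.1459.

0.1459


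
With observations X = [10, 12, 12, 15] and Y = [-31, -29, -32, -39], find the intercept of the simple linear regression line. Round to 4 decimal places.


First find the slope: b1 = -1.7451.
Means: xbar = 12.2500, ybar = -32.7500.
b0 = ybar - b1 * xbar = -32.7500 - -1.7451 * 12.2500 = -11.3725.

-11.3725


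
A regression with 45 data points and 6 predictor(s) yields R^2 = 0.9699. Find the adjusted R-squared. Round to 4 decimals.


Using the formula:
(1 - 0.9699) = 0.0301.
Multiply by 44/38: 0.0301 * 44 = 1.3244, then 1.3244 / 38 = 0.0349.
Adj R^2 = 1 - 0.0349 = 0.9651.

0.9651


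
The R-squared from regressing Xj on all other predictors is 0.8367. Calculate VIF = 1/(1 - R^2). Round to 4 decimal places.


VIF = 1 / (1 - 0.8367).
= 1 / 0.1633 = 6.1237.

6.1237


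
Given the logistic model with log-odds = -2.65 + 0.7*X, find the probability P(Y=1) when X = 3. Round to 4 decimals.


z = -2.65 + 0.7 * 3 = -0.5500.
Sigmoid: P = 1 / (1 + exp(0.5500)) = 0.3659.

0.3659


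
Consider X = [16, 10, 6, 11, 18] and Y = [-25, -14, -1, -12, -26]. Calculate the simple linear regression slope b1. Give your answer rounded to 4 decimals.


Calculate xbar = 12.2000, ybar = -15.6000.
S_xx = 92.8000, S_xy = -194.4000.
Using b1 = S_xy / S_xx = -194.4000 / 92.8000, we get b1 = -2.0948.

-2.0948


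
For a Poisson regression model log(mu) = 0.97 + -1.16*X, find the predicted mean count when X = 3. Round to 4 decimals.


eta = 0.97 + -1.16 * 3 = -2.5100.
mu = exp(-2.5100) = 0.0813.

0.0813


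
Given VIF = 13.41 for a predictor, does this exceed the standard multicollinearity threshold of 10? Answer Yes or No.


Compare VIF = 13.41 to the threshold of 10.
13.41 >= 10, so the answer is Yes.

Yes


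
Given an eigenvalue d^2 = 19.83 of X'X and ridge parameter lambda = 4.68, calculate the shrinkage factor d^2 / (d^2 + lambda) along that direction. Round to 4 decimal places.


Compute the denominator: 19.83 + 4.68 = 24.5100.
Shrinkage factor = 19.83 / 24.5100 = 0.8091.

0.8091


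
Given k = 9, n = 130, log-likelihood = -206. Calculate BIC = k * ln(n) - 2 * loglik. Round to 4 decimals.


ln(130) = 4.867534.
k * ln(n) = 9 * 4.867534 = 43.807806.
-2L = 412.
BIC = 43.807806 + 412 = 455.807806, which rounds to 455.8078.

455.8078


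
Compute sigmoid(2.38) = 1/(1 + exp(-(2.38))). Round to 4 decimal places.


exp(-2.3800) = 0.0926.
1 + exp(-z) = 1.0926.
sigmoid = 1/1.0926 = 0.9153.

0.9153


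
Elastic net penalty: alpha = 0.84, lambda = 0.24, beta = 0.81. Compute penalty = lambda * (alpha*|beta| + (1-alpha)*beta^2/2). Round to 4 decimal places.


L1 component = 0.84 * |0.81| = 0.6804.
L2 component = 0.16 * 0.81^2 / 2 = 0.0525.
Penalty = 0.24 * (0.6804 + 0.0525) = 0.24 * 0.7329 = 0.1759.

0.1759


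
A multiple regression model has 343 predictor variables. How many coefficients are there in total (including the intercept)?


Total coefficients = number of predictors + 1 (for the intercept).
= 343 + 1 = 344.

344


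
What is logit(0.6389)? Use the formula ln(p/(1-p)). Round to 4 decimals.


1 - p = 0.3611.
p/(1-p) = 1.7693.
logit = ln(1.7693) = 0.5706.

0.5706


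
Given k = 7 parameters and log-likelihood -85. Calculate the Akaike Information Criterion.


AIC = 2*7 - 2*(-85).
= 14 + 170 = 184.

184


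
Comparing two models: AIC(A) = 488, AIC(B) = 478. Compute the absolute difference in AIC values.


|AIC_A - AIC_B| = |488 - 478| = 10.
Model B is preferred (lower AIC).

10


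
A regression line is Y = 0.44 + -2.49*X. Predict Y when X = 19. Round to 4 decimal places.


Plug X = 19 into Y = 0.44 + -2.49*X:
Y = 0.44 + -47.3100 = -46.8700.

-46.8700


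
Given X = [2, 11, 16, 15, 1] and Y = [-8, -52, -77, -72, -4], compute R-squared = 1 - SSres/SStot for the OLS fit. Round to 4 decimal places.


Fit the OLS line: b0 = 1.3752, b1 = -4.8861.
SSres = 0.5812.
SStot = 4823.2000.
R^2 = 1 - 0.5812/4823.2000 = 0.9999.

0.9999


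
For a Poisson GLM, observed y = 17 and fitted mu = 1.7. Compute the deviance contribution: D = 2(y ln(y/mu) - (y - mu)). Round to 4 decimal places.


y/mu = 17/1.7 = 10.000000 (approx.), and ln(17/1.7) = 2.302585.
y * ln(y/mu) = 17 * 2.302585 = 39.143945.
y - mu = 15.3.
D = 2 * (39.143945 - 15.3) = 47.687890, which rounds to 47.6879.

47.6879


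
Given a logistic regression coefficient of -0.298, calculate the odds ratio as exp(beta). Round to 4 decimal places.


The odds ratio is computed as:
OR = e^(-0.298) = 0.7423.

0.7423


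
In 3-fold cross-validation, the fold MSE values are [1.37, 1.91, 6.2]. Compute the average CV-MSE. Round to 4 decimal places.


Add all fold MSEs: 9.4800.
Divide by k = 3: 9.4800/3 = 3.1600.

3.1600


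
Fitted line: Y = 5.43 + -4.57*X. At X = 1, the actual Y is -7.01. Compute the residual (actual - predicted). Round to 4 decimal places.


Predicted = 5.43 + -4.57 * 1 = 0.8600.
Residual = -7.01 - 0.8600 = -7.8700.

-7.8700


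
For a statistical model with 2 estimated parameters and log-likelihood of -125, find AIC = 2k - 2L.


AIC = 2*2 - 2*(-125).
= 4 + 250 = 254.

254


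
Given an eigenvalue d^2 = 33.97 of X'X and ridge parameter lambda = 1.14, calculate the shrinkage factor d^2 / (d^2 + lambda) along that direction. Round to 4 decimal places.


Compute the denominator: 33.97 + 1.14 = 35.1100.
Shrinkage factor = 33.97 / 35.1100 = 0.9675.

0.9675


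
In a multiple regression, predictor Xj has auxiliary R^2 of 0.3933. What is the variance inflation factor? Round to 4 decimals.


Denominator: 1 - 0.3933 = 0.6067.
VIF = 1 / 0.6067 = 1.6483.

1.6483


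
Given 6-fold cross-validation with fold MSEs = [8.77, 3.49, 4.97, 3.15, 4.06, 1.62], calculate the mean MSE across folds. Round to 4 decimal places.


Total MSE across folds = 26.0600.
CV-MSE = 26.0600/6 = 4.3433.

4.3433


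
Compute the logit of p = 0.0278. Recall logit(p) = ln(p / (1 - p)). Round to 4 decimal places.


1 - p = 0.9722.
p/(1-p) = 0.0286.
logit = ln(0.0286) = -3.5545.

-3.5545


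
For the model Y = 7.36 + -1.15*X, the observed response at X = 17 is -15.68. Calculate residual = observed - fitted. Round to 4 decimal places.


Fitted value at X = 17 is yhat = 7.36 + -1.15*17 = -12.1900.
Residual = -15.68 - -12.1900 = -3.4900.

-3.4900


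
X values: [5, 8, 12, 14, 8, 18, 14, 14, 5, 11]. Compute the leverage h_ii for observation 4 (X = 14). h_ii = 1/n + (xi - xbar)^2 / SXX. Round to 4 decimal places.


n = 10, xbar = 10.9000.
SXX = sum((xi - xbar)^2) = 166.9000.
h = 1/10 + (14 - 10.9000)^2 / 166.9000 = 0.1576.

0.1576


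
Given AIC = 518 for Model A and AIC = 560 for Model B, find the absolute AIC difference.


Compute |518 - 560| = 42.
Model A has the smaller AIC.

42


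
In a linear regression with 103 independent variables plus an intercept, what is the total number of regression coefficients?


Including the intercept, the model has 103 predictor coefficients + 1 intercept.
Total = 104.

104


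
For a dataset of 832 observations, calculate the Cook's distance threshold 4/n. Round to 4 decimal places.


The threshold is 4/n.
4/832 = 0.0048.

0.0048


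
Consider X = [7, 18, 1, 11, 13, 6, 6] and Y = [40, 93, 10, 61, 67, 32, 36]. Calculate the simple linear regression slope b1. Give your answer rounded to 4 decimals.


The sample means are xbar = 8.8571 and ybar = 48.4286.
Compute S_xx = 186.8571 and S_xy = 911.4286.
Slope b1 = S_xy / S_xx = 911.4286 / 186.8571 = 4.8777.

4.8777


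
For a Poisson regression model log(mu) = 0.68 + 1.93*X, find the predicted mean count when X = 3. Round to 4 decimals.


Linear predictor: eta = 0.68 + (1.93)(3) = 6.4700.
Expected count: mu = exp(6.4700) = 645.4837.

645.4837


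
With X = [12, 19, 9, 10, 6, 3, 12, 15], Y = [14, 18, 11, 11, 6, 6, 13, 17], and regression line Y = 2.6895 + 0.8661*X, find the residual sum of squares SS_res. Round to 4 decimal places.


Predicted values from Y = 2.6895 + 0.8661*X.
Residuals: [0.9173, -1.1454, 0.5156, -0.3505, -1.8861, 0.7122, -0.0827, 1.3190].
SSres = 8.3533.

8.3533


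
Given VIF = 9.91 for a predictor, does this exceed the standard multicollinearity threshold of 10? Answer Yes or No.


Compare VIF = 9.91 to the threshold of 10.
9.91 < 10, so the answer is No.

No


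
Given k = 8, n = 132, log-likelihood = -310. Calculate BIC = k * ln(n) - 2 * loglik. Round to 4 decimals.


k * ln(n) = 8 * ln(132) = 8 * 4.882802 = 39.062416.
-2 * loglik = -2 * (-310) = 620.
BIC = 39.062416 + 620 = 659.062416, which rounds to 659.0624.

659.0624


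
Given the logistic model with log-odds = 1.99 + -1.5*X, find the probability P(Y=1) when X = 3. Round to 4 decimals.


z = 1.99 + -1.5 * 3 = -2.5100.
Sigmoid: P = 1 / (1 + exp(2.5100)) = 0.0752.

0.0752


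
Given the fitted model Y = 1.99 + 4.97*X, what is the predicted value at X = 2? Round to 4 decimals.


Substitute X = 2 into the equation:
Y = 1.99 + 4.97 * 2 = 1.99 + 9.9400 = 11.9300.

11.9300


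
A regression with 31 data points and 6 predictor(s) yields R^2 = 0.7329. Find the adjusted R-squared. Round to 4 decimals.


Plug in: Adj R^2 = 1 - (1 - 0.7329) * 30/24.
= 1 - 0.2671 * 30/24
= 1 - 8.0130 / 24
= 1 - 0.3339 = 0.6661.

0.6661


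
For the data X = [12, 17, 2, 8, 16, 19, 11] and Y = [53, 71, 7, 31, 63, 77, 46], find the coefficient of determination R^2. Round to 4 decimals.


The fitted line is Y = -0.5511 + 4.1395*X.
SSres = 28.8315, SStot = 3573.4286.
R^2 = 1 - SSres/SStot = 0.9919.

0.9919


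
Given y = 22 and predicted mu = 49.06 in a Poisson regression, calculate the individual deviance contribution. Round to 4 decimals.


First: ln(22/49.06) = -0.802002.
Then: 22 * -0.802002 = -17.644044.
y - mu = 22 - 49.06 = -27.06.
D = 2(-17.644044 - -27.06) = 18.831912, which rounds to 18.8319.

18.8319


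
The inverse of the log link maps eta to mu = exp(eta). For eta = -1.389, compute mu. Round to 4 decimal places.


Apply the inverse link:
mu = e^-1.389 = 0.2493.

0.2493


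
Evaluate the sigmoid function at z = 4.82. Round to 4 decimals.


First, exp(-4.8200) = 0.0081.
Then sigma(z) = 1/(1 + 0.0081) = 0.9920.

0.9920


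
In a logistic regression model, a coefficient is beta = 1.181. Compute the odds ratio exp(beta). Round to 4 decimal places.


exp(1.181) = 3.2576.
So the odds ratio is 3.2576.

3.2576


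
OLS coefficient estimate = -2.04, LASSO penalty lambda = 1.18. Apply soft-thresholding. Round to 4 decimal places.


Absolute value: |-2.04| = 2.04.
Compare to lambda = 1.18.
Since |beta| > lambda, coefficient = sign(beta)*(|beta| - lambda) = -0.8600.

-0.8600


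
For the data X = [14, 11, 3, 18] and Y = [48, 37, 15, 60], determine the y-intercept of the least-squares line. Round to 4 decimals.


Compute b1 = 3.0083 from the OLS formula.
With xbar = 11.5000 and ybar = 40.0000, the intercept is:
b0 = 40.0000 - 3.0083 * 11.5000 = 5.4050.

5.4050


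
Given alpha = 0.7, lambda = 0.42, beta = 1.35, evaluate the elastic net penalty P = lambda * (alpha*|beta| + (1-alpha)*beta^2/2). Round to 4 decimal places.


L1 component = 0.7 * |1.35| = 0.9450.
L2 component = 0.3 * 1.35^2 / 2 = 0.2734.
Penalty = 0.42 * (0.9450 + 0.2734) = 0.42 * 1.2184 = 0.5117.

0.5117


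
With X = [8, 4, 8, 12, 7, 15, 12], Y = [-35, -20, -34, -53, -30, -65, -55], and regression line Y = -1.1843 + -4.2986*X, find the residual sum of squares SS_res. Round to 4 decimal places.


Predicted values from Y = -1.1843 + -4.2986*X.
Residuals: [0.5731, -1.6213, 1.5731, -0.2325, 1.2745, 0.6633, -2.2325].
SSres = 12.5341.

12.5341


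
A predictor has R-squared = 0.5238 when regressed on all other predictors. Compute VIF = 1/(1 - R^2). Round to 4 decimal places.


Using VIF = 1/(1 - R^2_j):
1 - 0.5238 = 0.4762.
VIF = 2.1000.

2.1000


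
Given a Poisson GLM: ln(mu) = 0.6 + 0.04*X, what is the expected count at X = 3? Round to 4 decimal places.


eta = 0.6 + 0.04 * 3 = 0.7200.
mu = exp(0.7200) = 2.0544.

2.0544


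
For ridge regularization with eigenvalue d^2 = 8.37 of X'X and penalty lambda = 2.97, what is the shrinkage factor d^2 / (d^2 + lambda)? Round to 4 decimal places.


Compute the denominator: 8.37 + 2.97 = 11.3400.
Shrinkage factor = 8.37 / 11.3400 = 0.7381.

0.7381


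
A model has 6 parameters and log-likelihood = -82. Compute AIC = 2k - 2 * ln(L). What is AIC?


Compute:
2k = 2*6 = 12.
-2*loglik = -2*(-82) = 164.
AIC = 12 + 164 = 176.

176


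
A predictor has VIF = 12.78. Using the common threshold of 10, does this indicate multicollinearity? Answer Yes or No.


The threshold is 10.
VIF = 12.78 is >= 10.
Multicollinearity indication: Yes.

Yes


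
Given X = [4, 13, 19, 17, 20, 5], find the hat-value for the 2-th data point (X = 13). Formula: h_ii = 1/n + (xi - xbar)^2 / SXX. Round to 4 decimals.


Mean of X: xbar = 13.0000.
SXX = 246.0000.
For X = 13: h = 1/6 + (13 - 13.0000)^2/246.0000 = 0.1667.

0.1667


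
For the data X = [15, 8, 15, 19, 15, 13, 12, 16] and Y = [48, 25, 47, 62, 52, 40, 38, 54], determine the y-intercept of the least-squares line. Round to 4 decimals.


First find the slope: b1 = 3.4751.
Means: xbar = 14.1250, ybar = 45.7500.
b0 = ybar - b1 * xbar = 45.7500 - 3.4751 * 14.1250 = -3.3362.

-3.3362


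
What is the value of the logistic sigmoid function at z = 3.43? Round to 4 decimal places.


First, exp(-3.4300) = 0.0324.
Then sigma(z) = 1/(1 + 0.0324) = 0.9686.

0.9686


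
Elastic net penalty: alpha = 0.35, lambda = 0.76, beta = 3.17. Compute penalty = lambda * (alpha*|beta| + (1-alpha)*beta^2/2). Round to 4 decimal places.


alpha * |beta| = 0.35 * 3.17 = 1.1095.
(1-alpha) * beta^2/2 = 0.65 * 10.0489/2 = 3.2659.
Total = 0.76 * (1.1095 + 3.2659) = 3.3253.

3.3253


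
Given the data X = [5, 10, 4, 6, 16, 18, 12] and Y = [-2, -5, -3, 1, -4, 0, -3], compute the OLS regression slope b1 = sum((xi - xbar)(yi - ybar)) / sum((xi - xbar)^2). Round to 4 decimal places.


First compute the means: xbar = 10.1429, ybar = -2.2857.
Then S_xx = sum((xi - xbar)^2) = 180.8571.
S_xy = sum((xi - xbar)(yi - ybar)) = -3.7143.
b1 = S_xy / S_xx = -3.7143 / 180.8571 = -0.0205.

-0.0205


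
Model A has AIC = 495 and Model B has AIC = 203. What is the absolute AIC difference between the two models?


Absolute difference = |495 - 203| = 292.
The model with lower AIC (B) is preferred.

292


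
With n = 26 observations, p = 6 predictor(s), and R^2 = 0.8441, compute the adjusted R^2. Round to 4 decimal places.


Plug in: Adj R^2 = 1 - (1 - 0.8441) * 25/19.
= 1 - 0.1559 * 25/19
= 1 - 3.8975 / 19
= 1 - 0.2051 = 0.7949.

0.7949


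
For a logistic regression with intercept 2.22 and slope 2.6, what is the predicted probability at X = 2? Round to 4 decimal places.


Linear predictor: z = 2.22 + 2.6 * 2 = 7.4200.
P = 1/(1 + exp(-7.4200)) = 1/(1 + 0.0006) = 0.9994.

0.9994


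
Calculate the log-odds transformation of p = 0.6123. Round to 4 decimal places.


1 - p = 0.3877.
p/(1-p) = 1.5793.
logit = ln(1.5793) = 0.4570.

0.4570


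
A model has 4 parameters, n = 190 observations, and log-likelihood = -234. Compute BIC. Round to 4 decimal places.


k * ln(n) = 4 * ln(190) = 4 * 5.247024 = 20.988096.
-2 * loglik = -2 * (-234) = 468.
BIC = 20.988096 + 468 = 488.988096, which rounds to 488.9881.

488.9881


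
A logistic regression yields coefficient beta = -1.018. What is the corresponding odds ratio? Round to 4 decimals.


The odds ratio is computed as:
OR = e^(-1.018) = 0.3613.

0.3613


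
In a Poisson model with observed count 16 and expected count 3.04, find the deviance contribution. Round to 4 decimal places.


First: ln(16/3.04) = 1.660731.
Then: 16 * 1.660731 = 26.571696.
y - mu = 16 - 3.04 = 12.96.
D = 2(26.571696 - 12.96) = 27.223392, which rounds to 27.2234.

27.2234


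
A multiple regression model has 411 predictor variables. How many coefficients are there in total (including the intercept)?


Including the intercept, the model has 411 predictor coefficients + 1 intercept.
Total = 412.

412


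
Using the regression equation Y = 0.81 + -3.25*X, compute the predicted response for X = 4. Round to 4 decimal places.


Plug X = 4 into Y = 0.81 + -3.25*X:
Y = 0.81 + -13.0000 = -12.1900.

-12.1900


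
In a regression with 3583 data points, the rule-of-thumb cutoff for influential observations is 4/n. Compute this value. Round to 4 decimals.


Using the rule of thumb:
Threshold = 4 / 3583 = 0.0011.

0.0011


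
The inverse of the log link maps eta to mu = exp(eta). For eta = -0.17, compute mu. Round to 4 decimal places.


The inverse log link gives:
mu = exp(-0.17) = 0.8437.

0.8437


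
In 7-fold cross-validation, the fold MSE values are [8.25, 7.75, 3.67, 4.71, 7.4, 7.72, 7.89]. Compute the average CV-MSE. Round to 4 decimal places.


Sum of fold MSEs = 47.3900.
Average = 47.3900 / 7 = 6.7700.

6.7700


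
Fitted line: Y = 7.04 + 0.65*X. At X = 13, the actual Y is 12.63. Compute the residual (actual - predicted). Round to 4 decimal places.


Fitted value at X = 13 is yhat = 7.04 + 0.65*13 = 15.4900.
Residual = 12.63 - 15.4900 = -2.8600.

-2.8600


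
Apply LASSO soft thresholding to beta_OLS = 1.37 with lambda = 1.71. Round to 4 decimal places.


Check: |1.37| = 1.37 vs lambda = 1.71.
Since |beta| <= lambda, the coefficient is set to 0.
Soft-thresholded coefficient = 0.0000.

0.0000


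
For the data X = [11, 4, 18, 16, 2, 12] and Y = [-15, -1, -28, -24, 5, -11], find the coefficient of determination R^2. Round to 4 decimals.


The fitted line is Y = 8.4087 + -1.9754*X.
SSres = 25.2105, SStot = 819.3333.
R^2 = 1 - SSres/SStot = 0.9692.

0.9692


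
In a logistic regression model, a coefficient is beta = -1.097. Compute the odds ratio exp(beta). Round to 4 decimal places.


The odds ratio is computed as:
OR = e^(-1.097) = 0.3339.

0.3339


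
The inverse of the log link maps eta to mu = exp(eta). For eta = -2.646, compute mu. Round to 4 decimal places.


Apply the inverse link:
mu = e^-2.646 = 0.0709.

0.0709


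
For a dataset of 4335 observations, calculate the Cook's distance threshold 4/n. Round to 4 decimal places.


Cook's distance cutoff = 4/n = 4/4335.
= 0.0009.

0.0009


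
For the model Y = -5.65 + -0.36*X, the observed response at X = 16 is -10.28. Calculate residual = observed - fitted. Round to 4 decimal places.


Predicted = -5.65 + -0.36 * 16 = -11.4100.
Residual = -10.28 - -11.4100 = 1.1300.

1.1300


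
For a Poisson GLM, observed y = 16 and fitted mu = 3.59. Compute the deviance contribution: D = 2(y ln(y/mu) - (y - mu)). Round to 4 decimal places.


y/mu = 16/3.59 = 4.456825 (approx.), and ln(16/3.59) = 1.494437.
y * ln(y/mu) = 16 * 1.494437 = 23.910992.
y - mu = 12.41.
D = 2 * (23.910992 - 12.41) = 23.001984, which rounds to 23.0020.

23.0020


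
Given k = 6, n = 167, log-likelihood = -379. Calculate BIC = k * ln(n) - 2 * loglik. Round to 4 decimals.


ln(167) = 5.117994.
k * ln(n) = 6 * 5.117994 = 30.707964.
-2L = 758.
BIC = 30.707964 + 758 = 788.707964, which rounds to 788.7080.

788.7080


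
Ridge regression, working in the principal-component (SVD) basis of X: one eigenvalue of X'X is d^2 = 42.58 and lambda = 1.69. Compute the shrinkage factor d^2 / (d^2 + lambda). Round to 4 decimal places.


d^2 + lambda = 42.58 + 1.69 = 44.2700.
Shrinkage factor = 42.58/44.2700 = 0.9618.

0.9618


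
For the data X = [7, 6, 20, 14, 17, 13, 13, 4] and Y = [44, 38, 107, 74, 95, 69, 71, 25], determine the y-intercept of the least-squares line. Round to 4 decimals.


The slope is b1 = 5.0194.
Sample means are xbar = 11.7500 and ybar = 65.3750.
Intercept: b0 = 65.3750 - (5.0194)(11.7500) = 6.3975.

6.3975


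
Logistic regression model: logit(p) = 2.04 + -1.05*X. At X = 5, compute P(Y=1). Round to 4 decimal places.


z = 2.04 + -1.05 * 5 = -3.2100.
Sigmoid: P = 1 / (1 + exp(3.2100)) = 0.0388.

0.0388


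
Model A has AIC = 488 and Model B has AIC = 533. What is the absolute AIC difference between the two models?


Absolute difference = |488 - 533| = 45.
The model with lower AIC (A) is preferred.

45


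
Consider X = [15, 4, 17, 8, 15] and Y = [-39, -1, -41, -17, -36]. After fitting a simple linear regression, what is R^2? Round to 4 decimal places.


The fitted line is Y = 9.7915 + -3.1010*X.
SSres = 15.9479, SStot = 1196.8000.
R^2 = 1 - SSres/SStot = 0.9867.

0.9867


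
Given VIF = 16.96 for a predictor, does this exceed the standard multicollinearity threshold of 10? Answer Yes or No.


The threshold is 10.
VIF = 16.96 is >= 10.
Multicollinearity indication: Yes.

Yes


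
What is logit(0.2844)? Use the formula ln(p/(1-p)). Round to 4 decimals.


The odds are p/(1-p) = 0.2844 / 0.7156 = 0.3974.
logit(p) = ln(0.3974) = -0.9227.

-0.9227


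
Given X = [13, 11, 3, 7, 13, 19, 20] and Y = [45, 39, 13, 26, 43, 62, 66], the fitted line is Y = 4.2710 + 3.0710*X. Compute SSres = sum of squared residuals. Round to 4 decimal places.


For each point, residual = actual - predicted.
Residuals: [0.8060, 0.9480, -0.4840, 0.2320, -1.1940, -0.6200, 0.3090].
Sum of squared residuals = 3.7419.

3.7419


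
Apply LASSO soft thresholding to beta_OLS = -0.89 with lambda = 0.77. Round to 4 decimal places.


Check: |-0.89| = 0.89 vs lambda = 0.77.
Since |beta| > lambda, coefficient = sign(beta)*(|beta| - lambda) = -0.1200.
Soft-thresholded coefficient = -0.1200.

-0.1200


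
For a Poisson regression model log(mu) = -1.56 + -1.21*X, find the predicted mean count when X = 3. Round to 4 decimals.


eta = -1.56 + -1.21 * 3 = -5.1900.
mu = exp(-5.1900) = 0.0056.

0.0056


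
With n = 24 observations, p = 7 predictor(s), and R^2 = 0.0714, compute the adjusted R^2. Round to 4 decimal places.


Using the formula:
(1 - 0.0714) = 0.9286.
Multiply by 23/16: 0.9286 * 23 = 21.3578, then 21.3578 / 16 = 1.3349.
Adj R^2 = 1 - 1.3349 = -0.3349.

-0.3349


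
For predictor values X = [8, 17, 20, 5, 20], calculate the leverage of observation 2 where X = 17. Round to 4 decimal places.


Compute xbar = 14.0000 with n = 5 observations.
SXX = 198.0000.
Leverage = 1/5 + (17 - 14.0000)^2/198.0000 = 0.2455.

0.2455


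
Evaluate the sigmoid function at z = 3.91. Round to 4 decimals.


First, exp(-3.9100) = 0.0200.
Then sigma(z) = 1/(1 + 0.0200) = 0.9804.

0.9804


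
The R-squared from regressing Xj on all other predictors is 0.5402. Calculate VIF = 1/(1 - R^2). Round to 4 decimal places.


Using VIF = 1/(1 - R^2_j):
1 - 0.5402 = 0.4598.
VIF = 2.1749.

2.1749


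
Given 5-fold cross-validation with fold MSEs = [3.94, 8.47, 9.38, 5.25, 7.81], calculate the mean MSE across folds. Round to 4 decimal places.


Add all fold MSEs: 34.8500.
Divide by k = 5: 34.8500/5 = 6.9700.

6.9700


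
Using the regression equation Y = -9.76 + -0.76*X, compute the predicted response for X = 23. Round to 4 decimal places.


Predicted value:
Y = -9.76 + (-0.76)(23) = -9.76 + -17.4800 = -27.2400.

-27.2400


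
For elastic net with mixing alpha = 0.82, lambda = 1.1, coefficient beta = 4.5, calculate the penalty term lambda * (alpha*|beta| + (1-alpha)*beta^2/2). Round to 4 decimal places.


alpha * |beta| = 0.82 * 4.5 = 3.6900.
(1-alpha) * beta^2/2 = 0.18 * 20.2500/2 = 1.8225.
Total = 1.1 * (3.6900 + 1.8225) = 6.0638.

6.0638


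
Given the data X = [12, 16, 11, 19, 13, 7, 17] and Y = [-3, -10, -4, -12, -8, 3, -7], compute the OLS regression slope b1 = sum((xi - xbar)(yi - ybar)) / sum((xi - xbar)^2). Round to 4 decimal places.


The sample means are xbar = 13.5714 and ybar = -5.8571.
Compute S_xx = 99.7143 and S_xy = -113.5714.
Slope b1 = S_xy / S_xx = -113.5714 / 99.7143 = -1.1390.

-1.1390


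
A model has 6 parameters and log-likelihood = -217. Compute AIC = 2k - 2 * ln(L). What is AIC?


Compute:
2k = 2*6 = 12.
-2*loglik = -2*(-217) = 434.
AIC = 12 + 434 = 446.

446


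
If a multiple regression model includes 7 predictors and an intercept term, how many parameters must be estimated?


Including the intercept, the model has 7 predictor coefficients + 1 intercept.
Total = 8.

8


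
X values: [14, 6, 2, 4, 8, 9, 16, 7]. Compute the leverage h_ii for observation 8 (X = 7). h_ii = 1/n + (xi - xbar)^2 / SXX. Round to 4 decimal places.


Compute xbar = 8.2500 with n = 8 observations.
SXX = 157.5000.
Leverage = 1/8 + (7 - 8.2500)^2/157.5000 = 0.1349.

0.1349


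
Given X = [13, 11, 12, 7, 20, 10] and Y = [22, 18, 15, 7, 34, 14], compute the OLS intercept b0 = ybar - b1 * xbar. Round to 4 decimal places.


The slope is b1 = 2.0527.
Sample means are xbar = 12.1667 and ybar = 18.3333.
Intercept: b0 = 18.3333 - (2.0527)(12.1667) = -6.6415.

-6.6415


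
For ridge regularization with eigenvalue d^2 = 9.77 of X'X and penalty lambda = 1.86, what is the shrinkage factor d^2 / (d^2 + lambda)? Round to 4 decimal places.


d^2 + lambda = 9.77 + 1.86 = 11.6300.
Shrinkage factor = 9.77/11.6300 = 0.8401.

0.8401


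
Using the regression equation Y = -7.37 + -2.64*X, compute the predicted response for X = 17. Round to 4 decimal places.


Plug X = 17 into Y = -7.37 + -2.64*X:
Y = -7.37 + -44.8800 = -52.2500.

-52.2500


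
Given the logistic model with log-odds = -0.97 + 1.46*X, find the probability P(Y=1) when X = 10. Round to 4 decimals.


z = -0.97 + 1.46 * 10 = 13.6300.
Sigmoid: P = 1 / (1 + exp(-13.6300)) = 1.0000.

1.0000


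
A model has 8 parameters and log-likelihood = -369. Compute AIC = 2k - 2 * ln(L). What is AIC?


AIC = 2*8 - 2*(-369).
= 16 + 738 = 754.

754


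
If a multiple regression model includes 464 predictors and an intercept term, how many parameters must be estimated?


Including the intercept, the model has 464 predictor coefficients + 1 intercept.
Total = 465.

465


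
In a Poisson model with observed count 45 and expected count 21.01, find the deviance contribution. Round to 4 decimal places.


y/mu = 45/21.01 = 2.141837 (approx.), and ln(45/21.01) = 0.761664.
y * ln(y/mu) = 45 * 0.761664 = 34.274880.
y - mu = 23.99.
D = 2 * (34.274880 - 23.99) = 20.569760, which rounds to 20.5698.

20.5698


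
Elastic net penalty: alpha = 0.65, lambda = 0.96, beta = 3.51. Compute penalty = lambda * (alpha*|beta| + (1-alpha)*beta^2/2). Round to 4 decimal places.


L1 component = 0.65 * |3.51| = 2.2815.
L2 component = 0.35 * 3.51^2 / 2 = 2.1560.
Penalty = 0.96 * (2.2815 + 2.1560) = 0.96 * 4.4375 = 4.2600.

4.2600


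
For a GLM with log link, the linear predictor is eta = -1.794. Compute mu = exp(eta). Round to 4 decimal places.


The inverse log link gives:
mu = exp(-1.794) = 0.1663.

0.1663


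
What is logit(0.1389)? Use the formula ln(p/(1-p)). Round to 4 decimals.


1 - p = 0.8611.
p/(1-p) = 0.1613.
logit = ln(0.1613) = -1.8245.

-1.8245


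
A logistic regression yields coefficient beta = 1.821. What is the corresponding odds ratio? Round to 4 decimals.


The odds ratio is computed as:
OR = e^(1.821) = 6.1780.

6.1780


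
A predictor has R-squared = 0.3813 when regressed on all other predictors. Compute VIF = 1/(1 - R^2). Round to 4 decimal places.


Denominator: 1 - 0.3813 = 0.6187.
VIF = 1 / 0.6187 = 1.6163.

1.6163


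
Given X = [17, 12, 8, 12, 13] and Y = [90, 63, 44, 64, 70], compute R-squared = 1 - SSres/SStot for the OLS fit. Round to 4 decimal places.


Fit the OLS line: b0 = 2.5146, b1 = 5.1359.
SSres = 2.0388.
SStot = 1088.8000.
R^2 = 1 - 2.0388/1088.8000 = 0.9981.

0.9981


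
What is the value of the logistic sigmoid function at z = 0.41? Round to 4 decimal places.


exp(-0.4100) = 0.6637.
1 + exp(-z) = 1.6637.
sigmoid = 1/1.6637 = 0.6011.

0.6011


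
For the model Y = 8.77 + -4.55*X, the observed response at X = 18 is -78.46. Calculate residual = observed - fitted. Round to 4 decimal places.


Fitted value at X = 18 is yhat = 8.77 + -4.55*18 = -73.1300.
Residual = -78.46 - -73.1300 = -5.3300.

-5.3300


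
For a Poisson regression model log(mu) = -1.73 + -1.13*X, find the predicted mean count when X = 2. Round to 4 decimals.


eta = -1.73 + -1.13 * 2 = -3.9900.
mu = exp(-3.9900) = 0.0185.

0.0185


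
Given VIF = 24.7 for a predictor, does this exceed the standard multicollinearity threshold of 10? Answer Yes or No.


Check: VIF = 24.7 vs threshold = 10.
Since 24.7 >= 10, the answer is Yes.

Yes


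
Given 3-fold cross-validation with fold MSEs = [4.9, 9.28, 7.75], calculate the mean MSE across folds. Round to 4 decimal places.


Add all fold MSEs: 21.9300.
Divide by k = 3: 21.9300/3 = 7.3100.

7.3100


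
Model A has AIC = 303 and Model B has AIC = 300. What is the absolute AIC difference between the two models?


|AIC_A - AIC_B| = |303 - 300| = 3.
Model B is preferred (lower AIC).

3


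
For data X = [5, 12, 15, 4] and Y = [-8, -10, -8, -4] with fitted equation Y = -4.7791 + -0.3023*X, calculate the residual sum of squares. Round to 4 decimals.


Compute predicted values, then residuals = yi - yhat_i.
Residuals: [-1.7094, -1.5933, 1.3136, 1.9883].
SSres = sum(residual^2) = 11.1395.

11.1395


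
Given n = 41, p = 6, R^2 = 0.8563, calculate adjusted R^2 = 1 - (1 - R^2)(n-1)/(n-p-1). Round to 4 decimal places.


Adjusted R^2 = 1 - (1 - R^2) * (n-1)/(n-p-1).
(1 - R^2) = 0.1437.
(n-1)/(n-p-1) = 40/34.
(1 - R^2) * (n-1) = 0.1437 * 40 = 5.7480.
Divide by (n-p-1): 5.7480 / 34 = 0.1691.
Adj R^2 = 1 - 0.1691 = 0.8309.

0.8309


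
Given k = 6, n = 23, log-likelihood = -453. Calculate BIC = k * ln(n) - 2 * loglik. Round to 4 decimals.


ln(23) = 3.135494.
k * ln(n) = 6 * 3.135494 = 18.812964.
-2L = 906.
BIC = 18.812964 + 906 = 924.812964, which rounds to 924.8130.

924.8130


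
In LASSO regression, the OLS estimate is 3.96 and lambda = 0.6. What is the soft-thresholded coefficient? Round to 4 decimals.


Absolute value: |3.96| = 3.96.
Compare to lambda = 0.6.
Since |beta| > lambda, coefficient = sign(beta)*(|beta| - lambda) = 3.3600.

3.3600


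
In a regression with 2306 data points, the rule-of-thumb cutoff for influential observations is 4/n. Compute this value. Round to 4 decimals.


Using the rule of thumb:
Threshold = 4 / 2306 = 0.0017.

0.0017


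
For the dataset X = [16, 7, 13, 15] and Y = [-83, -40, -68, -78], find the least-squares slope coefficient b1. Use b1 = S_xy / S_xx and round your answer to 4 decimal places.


The sample means are xbar = 12.7500 and ybar = -67.2500.
Compute S_xx = 48.7500 and S_xy = -232.2500.
Slope b1 = S_xy / S_xx = -232.2500 / 48.7500 = -4.7641.

-4.7641


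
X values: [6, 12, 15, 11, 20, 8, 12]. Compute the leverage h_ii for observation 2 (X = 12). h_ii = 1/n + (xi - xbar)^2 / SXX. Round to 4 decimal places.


Compute xbar = 12.0000 with n = 7 observations.
SXX = 126.0000.
Leverage = 1/7 + (12 - 12.0000)^2/126.0000 = 0.1429.

0.1429


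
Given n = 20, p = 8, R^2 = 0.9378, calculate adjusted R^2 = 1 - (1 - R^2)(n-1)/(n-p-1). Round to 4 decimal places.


Using the formula:
(1 - 0.9378) = 0.0622.
Multiply by 19/11: 0.0622 * 19 = 1.1818, then 1.1818 / 11 = 0.1074.
Adj R^2 = 1 - 0.1074 = 0.8926.

0.8926


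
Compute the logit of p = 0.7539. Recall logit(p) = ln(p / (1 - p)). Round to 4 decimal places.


1 - p = 0.2461.
p/(1-p) = 3.0634.
logit = ln(3.0634) = 1.1195.

1.1195


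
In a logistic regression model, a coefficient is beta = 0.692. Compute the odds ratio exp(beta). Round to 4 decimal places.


The odds ratio is computed as:
OR = e^(0.692) = 1.9977.

1.9977


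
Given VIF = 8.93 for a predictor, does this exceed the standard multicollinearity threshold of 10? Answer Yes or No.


Compare VIF = 8.93 to the threshold of 10.
8.93 < 10, so the answer is No.

No


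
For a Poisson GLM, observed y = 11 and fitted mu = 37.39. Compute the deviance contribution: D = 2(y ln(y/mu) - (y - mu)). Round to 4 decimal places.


First: ln(11/37.39) = -1.223508.
Then: 11 * -1.223508 = -13.458588.
y - mu = 11 - 37.39 = -26.39.
D = 2(-13.458588 - -26.39) = 25.862824, which rounds to 25.8628.

25.8628


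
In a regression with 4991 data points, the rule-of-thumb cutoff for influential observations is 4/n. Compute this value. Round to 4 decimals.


Cook's distance cutoff = 4/n = 4/4991.
= 0.0008.

0.0008


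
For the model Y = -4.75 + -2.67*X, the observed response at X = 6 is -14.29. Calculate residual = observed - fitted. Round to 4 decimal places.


Compute yhat = -4.75 + (-2.67)(6) = -20.7700.
Residual = actual - predicted = -14.29 - -20.7700 = 6.4800.

6.4800


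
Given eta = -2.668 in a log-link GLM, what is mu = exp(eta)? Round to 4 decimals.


The inverse log link gives:
mu = exp(-2.668) = 0.0694.

0.0694


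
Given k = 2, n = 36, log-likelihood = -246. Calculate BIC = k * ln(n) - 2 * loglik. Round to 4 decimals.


k * ln(n) = 2 * ln(36) = 2 * 3.583519 = 7.167038.
-2 * loglik = -2 * (-246) = 492.
BIC = 7.167038 + 492 = 499.167038, which rounds to 499.1670.

499.1670


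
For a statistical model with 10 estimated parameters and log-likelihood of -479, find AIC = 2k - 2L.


Compute:
2k = 2*10 = 20.
-2*loglik = -2*(-479) = 958.
AIC = 20 + 958 = 978.

978


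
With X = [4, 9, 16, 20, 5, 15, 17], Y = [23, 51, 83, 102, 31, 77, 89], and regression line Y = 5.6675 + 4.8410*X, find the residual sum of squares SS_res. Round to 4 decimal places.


Compute predicted values, then residuals = yi - yhat_i.
Residuals: [-2.0315, 1.7635, -0.1235, -0.4875, 1.1275, -1.2825, 1.0355].
SSres = sum(residual^2) = 11.4782.

11.4782


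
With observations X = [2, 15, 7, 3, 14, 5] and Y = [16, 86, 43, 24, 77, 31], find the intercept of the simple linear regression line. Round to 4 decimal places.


The slope is b1 = 5.1781.
Sample means are xbar = 7.6667 and ybar = 46.1667.
Intercept: b0 = 46.1667 - (5.1781)(7.6667) = 6.4678.

6.4678


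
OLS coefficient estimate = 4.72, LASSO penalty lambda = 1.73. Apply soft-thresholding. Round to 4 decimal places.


|beta_OLS| = 4.72.
lambda = 1.73.
Since |beta| > lambda, coefficient = sign(beta)*(|beta| - lambda) = 2.9900.
Result = 2.9900.

2.9900


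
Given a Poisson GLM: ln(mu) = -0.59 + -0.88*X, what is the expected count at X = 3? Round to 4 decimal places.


Compute eta = -0.59 + -0.88 * 3 = -3.2300.
Apply inverse link: mu = e^-3.2300 = 0.0396.

0.0396


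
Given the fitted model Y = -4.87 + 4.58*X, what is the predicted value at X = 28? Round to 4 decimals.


Substitute X = 28 into the equation:
Y = -4.87 + 4.58 * 28 = -4.87 + 128.2400 = 123.3700.

123.3700


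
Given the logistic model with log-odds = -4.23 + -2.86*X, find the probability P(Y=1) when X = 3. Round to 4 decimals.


Compute z = -4.23 + (-2.86)(3) = -12.8100.
exp(-z) = 365857.7955.
P = 1/(1 + 365857.7955) = 0.0000.

0.0000


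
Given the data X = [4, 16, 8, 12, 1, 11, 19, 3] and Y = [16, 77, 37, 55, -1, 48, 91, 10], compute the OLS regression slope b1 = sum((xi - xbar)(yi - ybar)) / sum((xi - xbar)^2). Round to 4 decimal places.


Calculate xbar = 9.2500, ybar = 41.6250.
S_xx = 287.5000, S_xy = 1457.7500.
Using b1 = S_xy / S_xx = 1457.7500 / 287.5000, we get b1 = 5.0704.

5.0704


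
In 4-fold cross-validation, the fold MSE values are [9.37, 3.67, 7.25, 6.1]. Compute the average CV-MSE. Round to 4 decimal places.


Total MSE across folds = 26.3900.
CV-MSE = 26.3900/4 = 6.5975.

6.5975


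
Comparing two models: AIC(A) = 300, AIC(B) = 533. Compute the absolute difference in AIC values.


Absolute difference = |300 - 533| = 233.
The model with lower AIC (A) is preferred.

233
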